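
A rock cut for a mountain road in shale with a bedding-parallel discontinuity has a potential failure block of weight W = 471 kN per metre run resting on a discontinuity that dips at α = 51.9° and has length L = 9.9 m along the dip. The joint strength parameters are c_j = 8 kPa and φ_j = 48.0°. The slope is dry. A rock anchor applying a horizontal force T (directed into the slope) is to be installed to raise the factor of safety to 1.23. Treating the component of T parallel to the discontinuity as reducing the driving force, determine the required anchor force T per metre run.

Resolving forces along and normal to the sliding plane, with the horizontal anchor force T adding T·sinα to the effective normal force and T·cosα acting up the plane against the driving force:
FS = [c_jL + (W cosα + T sinα) tanφ_j] / [W sinα − T cosα]
Without the anchor: N' = 290.6 kN/m, driving T_d = 370.6 kN/m, resisting R = 8·9.9 + 290.6·tan48.0° = 402.0 kN/m, FS = 1.08.
Setting FS = 1.23 and solving for T:
1.23·(370.6 − T cos51.9°) = 402.0 + T sin51.9°·tan48.0°
T·(sin51.9°·tan48.0° + 1.23·cos51.9°) = 1.23·370.6 − 402.0
T·(0.7869·1.1106 + 1.23·0.6170) = 455.9 − 402.0 = 53.9
T·1.6329 = 53.9
T = 33.0 kN/m

T = 33 kN/m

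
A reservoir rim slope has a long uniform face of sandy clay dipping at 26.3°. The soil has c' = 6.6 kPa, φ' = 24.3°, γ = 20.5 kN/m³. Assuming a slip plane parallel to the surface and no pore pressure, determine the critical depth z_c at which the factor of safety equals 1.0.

z_c = 9.38 m

Setting FS = 1.00 in FS = [c' + γz cos²β tanφ'] / [γz sinβ cosβ] and solving for z:
z = c' / [γ cosβ (FS·sinβ − cosβ·tanφ')]
  = 6.6 / [20.5·cos26.3°·(1.00·sin26.3° − cos26.3°·tan24.3°)]
  = 6.6 / [20.5·0.8965·(1.00·0.4431 − 0.8965·0.4515)]
  = 6.6 / 0.7037 = 9.379 m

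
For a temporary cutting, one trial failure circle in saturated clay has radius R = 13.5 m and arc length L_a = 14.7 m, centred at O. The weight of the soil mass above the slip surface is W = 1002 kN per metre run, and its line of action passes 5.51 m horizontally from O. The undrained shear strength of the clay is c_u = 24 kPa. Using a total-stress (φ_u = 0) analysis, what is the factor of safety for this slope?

FS = 0.86

Taking moments about the centre O, the resisting moment is provided by the undrained shear strength acting along the arc:
M_R = c_u·L_a·R = 24·14.70·13.5 = 4762.8 kN·m/m
M_D = W·d = 1002·5.51 = 5521.0 kN·m/m
FS = M_R / M_D = 4762.8 / 5521.0 = 0.863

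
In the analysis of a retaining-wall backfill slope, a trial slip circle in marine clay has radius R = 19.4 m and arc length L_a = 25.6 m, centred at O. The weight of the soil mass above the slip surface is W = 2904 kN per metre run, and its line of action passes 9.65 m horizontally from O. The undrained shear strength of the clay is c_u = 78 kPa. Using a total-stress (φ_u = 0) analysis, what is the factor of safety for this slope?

FS = 1.38

Taking moments about the centre O, the resisting moment is provided by the undrained shear strength acting along the arc:
M_R = c_u·L_a·R = 78·25.60·19.4 = 38737.9 kN·m/m
M_D = W·d = 2904·9.65 = 28023.6 kN·m/m
FS = M_R / M_D = 38737.9 / 28023.6 = 1.382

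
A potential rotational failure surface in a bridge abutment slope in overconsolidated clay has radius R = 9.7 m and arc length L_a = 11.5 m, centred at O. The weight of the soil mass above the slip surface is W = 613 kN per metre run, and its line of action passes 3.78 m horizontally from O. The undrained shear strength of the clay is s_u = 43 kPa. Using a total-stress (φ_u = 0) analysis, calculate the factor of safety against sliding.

FS = 2.07

Taking moments about the centre O, the resisting moment is provided by the undrained shear strength acting along the arc:
M_R = s_u·L_a·R = 43·11.50·9.7 = 4796.6 kN·m/m
M_D = W·d = 613·3.78 = 2317.1 kN·m/m
FS = M_R / M_D = 4796.6 / 2317.1 = 2.070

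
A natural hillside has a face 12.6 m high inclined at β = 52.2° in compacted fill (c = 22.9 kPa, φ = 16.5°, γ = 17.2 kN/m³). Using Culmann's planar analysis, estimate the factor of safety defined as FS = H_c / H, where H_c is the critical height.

FS = 1.70

H_c = (4c/γ) · sinβ cosφ / [1 − cos(β − φ)]
    = (4·22.9/17.2) · sin52.2°·cos16.5° / [1 − cos35.7°]
    = 5.326 · 0.7576 / 0.1879 = 21.47 m
FS = H_c / H = 21.47 / 12.6 = 1.704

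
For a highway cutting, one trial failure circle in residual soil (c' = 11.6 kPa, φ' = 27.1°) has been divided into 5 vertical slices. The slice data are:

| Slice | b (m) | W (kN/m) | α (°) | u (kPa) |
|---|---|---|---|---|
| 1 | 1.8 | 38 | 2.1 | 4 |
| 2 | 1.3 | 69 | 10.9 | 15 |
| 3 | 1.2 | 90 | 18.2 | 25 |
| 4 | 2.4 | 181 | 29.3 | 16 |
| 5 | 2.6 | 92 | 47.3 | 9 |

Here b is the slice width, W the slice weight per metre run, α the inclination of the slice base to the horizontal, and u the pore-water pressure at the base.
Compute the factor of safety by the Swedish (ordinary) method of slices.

FS = 1.35

Ordinary method of slices: FS = Σ[c'·Δl_i + (W_i cosα_i − u_i·Δl_i)·tanφ'] / Σ W_i sinα_i, with Δl_i = b_i / cosα_i.
Slice 1: Δl = 1.8/cos2.1° = 1.801 m; N'_1 = 38·cos2.1° − 4·1.801 = 30.8; c'Δl = 20.89; W sinα = 1.4
Slice 2: Δl = 1.3/cos10.9° = 1.324 m; N'_2 = 69·cos10.9° − 15·1.324 = 47.9; c'Δl = 15.36; W sinα = 13.0
Slice 3: Δl = 1.2/cos18.2° = 1.263 m; N'_3 = 90·cos18.2° − 25·1.263 = 53.9; c'Δl = 14.65; W sinα = 28.1
Slice 4: Δl = 2.4/cos29.3° = 2.752 m; N'_4 = 181·cos29.3° − 16·2.752 = 113.8; c'Δl = 31.92; W sinα = 88.6
Slice 5: Δl = 2.6/cos47.3° = 3.834 m; N'_5 = 92·cos47.3° − 9·3.834 = 27.9; c'Δl = 44.47; W sinα = 67.6
Σc'Δl = 127.3 kN/m; ΣN' = 274.3 kN/m; ΣW sinα = 198.7 kN/m
Resisting = 127.3 + 274.3·tan27.1° = 127.3 + 140.4 = 267.7 kN/m
FS = 267.7 / 198.7 = 1.347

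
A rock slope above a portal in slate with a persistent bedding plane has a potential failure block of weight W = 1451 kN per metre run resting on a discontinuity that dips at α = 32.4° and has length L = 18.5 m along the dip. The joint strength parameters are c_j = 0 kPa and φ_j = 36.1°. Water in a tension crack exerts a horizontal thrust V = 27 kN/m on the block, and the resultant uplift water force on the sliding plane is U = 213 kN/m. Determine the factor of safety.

Resolving the block weight along and normal to the plane and applying the Mohr–Coulomb strength on the joint:
N' = W cosα − U − V sinα = 1451·cos32.4° − 213 − 27·sin32.4° = 997.7 kN/m
Driving force T = W sinα + V cosα = 1451·sin32.4° + 27·cos32.4° = 800.3 kN/m
Resisting force R = c_j·L + N'·tanφ_j = 0·18.5 + 997.7·tan36.1° = 0.0 + 727.5 = 727.5 kN/m
FS = R / T = 727.5 / 800.3 = 0.909

FS = 0.91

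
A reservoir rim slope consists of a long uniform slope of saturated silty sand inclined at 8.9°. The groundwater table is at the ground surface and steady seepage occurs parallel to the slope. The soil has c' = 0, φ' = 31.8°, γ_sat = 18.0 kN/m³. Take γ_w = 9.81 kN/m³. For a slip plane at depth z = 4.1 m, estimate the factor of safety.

FS = 1.80

With seepage parallel to the slope and the water table at the surface, the effective normal stress on the slip plane uses the buoyant unit weight γ' = γ_sat − γ_w while the driving shear stress uses γ_sat:
FS = [c' + γ' z cos²β tanφ'] / [γ_sat z sinβ cosβ]
(For c' = 0 this reduces to FS = (γ'/γ_sat)·tanφ'/tanβ.)
γ' = 18.0 − 9.81 = 8.19 kN/m³
Numerator = 0.0 + 8.19·4.1·cos²8.9°·tan31.8° = 0.0 + 8.19·4.1·0.9761·0.6200 = 20.322 kPa
Denominator = 18.0·4.1·sin8.9°·cos8.9° = 18.0·4.1·0.1547·0.9880 = 11.280 kPa
FS = 20.322 / 11.280 = 1.802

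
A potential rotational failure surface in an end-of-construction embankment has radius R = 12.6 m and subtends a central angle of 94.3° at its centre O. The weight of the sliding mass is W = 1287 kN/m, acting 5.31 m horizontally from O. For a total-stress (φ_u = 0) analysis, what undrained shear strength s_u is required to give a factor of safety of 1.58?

FS = s_u·L_a·R / (W·d), so s_u = FS·W·d / (L_a·R).
Arc length L_a = R·θ = 12.6·(94.3°·π/180) = 12.6·1.6458 = 20.74 m
s_u = 1.58·1287·5.31 / (20.74·12.6) = 10797.7 / 261.29 = 41.32 kPa

s_u = 41.3 kPa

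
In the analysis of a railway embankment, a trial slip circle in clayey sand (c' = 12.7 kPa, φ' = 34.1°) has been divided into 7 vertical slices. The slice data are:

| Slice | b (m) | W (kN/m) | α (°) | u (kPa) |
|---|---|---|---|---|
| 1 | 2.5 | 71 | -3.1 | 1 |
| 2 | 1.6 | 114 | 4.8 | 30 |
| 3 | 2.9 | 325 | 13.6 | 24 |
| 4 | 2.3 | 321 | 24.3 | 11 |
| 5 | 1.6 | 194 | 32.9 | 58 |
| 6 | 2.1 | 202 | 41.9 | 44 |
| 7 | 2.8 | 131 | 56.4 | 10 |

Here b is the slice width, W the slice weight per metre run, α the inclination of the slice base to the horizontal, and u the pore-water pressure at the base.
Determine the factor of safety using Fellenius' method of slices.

Ordinary method of slices: FS = Σ[c'·Δl_i + (W_i cosα_i − u_i·Δl_i)·tanφ'] / Σ W_i sinα_i, with Δl_i = b_i / cosα_i.
Slice 1: Δl = 2.5/cos(-3.1°) = 2.504 m; N'_1 = 71·cos(-3.1°) − 1·2.504 = 68.4; c'Δl = 31.80; W sinα = -3.8
Slice 2: Δl = 1.6/cos4.8° = 1.606 m; N'_2 = 114·cos4.8° − 30·1.606 = 65.4; c'Δl = 20.39; W sinα = 9.5
Slice 3: Δl = 2.9/cos13.6° = 2.984 m; N'_3 = 325·cos13.6° − 24·2.984 = 244.3; c'Δl = 37.89; W sinα = 76.4
Slice 4: Δl = 2.3/cos24.3° = 2.524 m; N'_4 = 321·cos24.3° − 11·2.524 = 264.8; c'Δl = 32.05; W sinα = 132.1
Slice 5: Δl = 1.6/cos32.9° = 1.906 m; N'_5 = 194·cos32.9° − 58·1.906 = 52.4; c'Δl = 24.20; W sinα = 105.4
Slice 6: Δl = 2.1/cos41.9° = 2.821 m; N'_6 = 202·cos41.9° − 44·2.821 = 26.2; c'Δl = 35.83; W sinα = 134.9
Slice 7: Δl = 2.8/cos56.4° = 5.060 m; N'_7 = 131·cos56.4° − 10·5.060 = 21.9; c'Δl = 64.26; W sinα = 109.1
Σc'Δl = 246.4 kN/m; ΣN' = 743.4 kN/m; ΣW sinα = 563.6 kN/m
Resisting = 246.4 + 743.4·tan34.1° = 246.4 + 503.3 = 749.7 kN/m
FS = 749.7 / 563.6 = 1.330

FS = 1.33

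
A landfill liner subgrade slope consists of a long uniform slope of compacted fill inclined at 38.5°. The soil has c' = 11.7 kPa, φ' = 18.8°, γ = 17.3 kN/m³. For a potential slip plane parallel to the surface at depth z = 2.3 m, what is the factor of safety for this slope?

For an infinite slope with a slip plane parallel to the surface (no pore pressure): FS = [c' + γz cos²β tanφ'] / [γz sinβ cosβ].
γz = 17.3·2.3 = 39.79 kN/m²
Numerator = 11.7 + 39.79·cos²38.5°·tan18.8° = 11.7 + 39.79·0.6125·0.3404 = 19.996 kPa
Denominator = 39.79·sin38.5°·cos38.5° = 39.79·0.6225·0.7826 = 19.385 kPa
FS = 19.996 / 19.385 = 1.032

FS = 1.03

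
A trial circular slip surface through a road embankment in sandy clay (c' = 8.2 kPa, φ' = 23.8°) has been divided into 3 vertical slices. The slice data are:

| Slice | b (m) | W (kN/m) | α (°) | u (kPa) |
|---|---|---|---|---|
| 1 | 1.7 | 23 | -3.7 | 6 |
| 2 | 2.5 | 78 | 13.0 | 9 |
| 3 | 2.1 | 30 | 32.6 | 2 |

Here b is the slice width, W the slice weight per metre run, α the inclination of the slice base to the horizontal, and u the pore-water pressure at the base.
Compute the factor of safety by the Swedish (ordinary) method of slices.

FS = 2.90

Ordinary method of slices: FS = Σ[c'·Δl_i + (W_i cosα_i − u_i·Δl_i)·tanφ'] / Σ W_i sinα_i, with Δl_i = b_i / cosα_i.
Slice 1: Δl = 1.7/cos(-3.7°) = 1.704 m; N'_1 = 23·cos(-3.7°) − 6·1.704 = 12.7; c'Δl = 13.97; W sinα = -1.5
Slice 2: Δl = 2.5/cos13.0° = 2.566 m; N'_2 = 78·cos13.0° − 9·2.566 = 52.9; c'Δl = 21.04; W sinα = 17.5
Slice 3: Δl = 2.1/cos32.6° = 2.493 m; N'_3 = 30·cos32.6° − 2·2.493 = 20.3; c'Δl = 20.44; W sinα = 16.2
Σc'Δl = 55.4 kN/m; ΣN' = 85.9 kN/m; ΣW sinα = 32.2 kN/m
Resisting = 55.4 + 85.9·tan23.8° = 55.4 + 37.9 = 93.3 kN/m
FS = 93.3 / 32.2 = 2.897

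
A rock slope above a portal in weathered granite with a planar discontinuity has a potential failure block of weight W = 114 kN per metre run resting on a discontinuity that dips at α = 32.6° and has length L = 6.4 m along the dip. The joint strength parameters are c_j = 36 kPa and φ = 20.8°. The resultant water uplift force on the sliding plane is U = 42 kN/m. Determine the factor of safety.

Resolving the block weight along and normal to the plane and applying the Mohr–Coulomb strength on the joint:
N' = W cosα − U = 114·cos32.6° − 42 = 54.0 kN/m
Driving force T = W sinα = 114·sin32.6° = 61.4 kN/m
Resisting force R = c_j·L + N'·tanφ = 36·6.4 + 54.0·tan20.8° = 230.4 + 20.5 = 250.9 kN/m
FS = R / T = 250.9 / 61.4 = 4.085

FS = 4.09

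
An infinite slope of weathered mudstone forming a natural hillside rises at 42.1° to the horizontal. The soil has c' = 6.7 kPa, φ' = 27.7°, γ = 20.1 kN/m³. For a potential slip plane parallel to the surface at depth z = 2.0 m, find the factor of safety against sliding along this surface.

FS = 0.92

For an infinite slope with a slip plane parallel to the surface (no pore pressure): FS = [c' + γz cos²β tanφ'] / [γz sinβ cosβ].
γz = 20.1·2.0 = 40.20 kN/m²
Numerator = 6.7 + 40.20·cos²42.1°·tan27.7° = 6.7 + 40.20·0.5505·0.5250 = 18.319 kPa
Denominator = 40.20·sin42.1°·cos42.1° = 40.20·0.6704·0.7420 = 19.997 kPa
FS = 18.319 / 19.997 = 0.916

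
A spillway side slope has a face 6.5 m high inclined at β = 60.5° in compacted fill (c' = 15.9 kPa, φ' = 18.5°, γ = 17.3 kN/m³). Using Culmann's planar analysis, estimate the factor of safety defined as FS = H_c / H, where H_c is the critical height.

FS = 1.82

H_c = (4c'/γ) · sinβ cosφ' / [1 − cos(β − φ')]
    = (4·15.9/17.3) · sin60.5°·cos18.5° / [1 − cos42.0°]
    = 3.676 · 0.8254 / 0.2569 = 11.81 m
FS = H_c / H = 11.81 / 6.5 = 1.817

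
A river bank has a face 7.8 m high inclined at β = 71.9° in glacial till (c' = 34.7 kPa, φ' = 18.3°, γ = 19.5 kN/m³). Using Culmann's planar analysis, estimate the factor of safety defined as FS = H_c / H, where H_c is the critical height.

H_c = (4c'/γ) · sinβ cosφ' / [1 − cos(β − φ')]
    = (4·34.7/19.5) · sin71.9°·cos18.3° / [1 − cos53.6°]
    = 7.118 · 0.9024 / 0.4066 = 15.80 m
FS = H_c / H = 15.80 / 7.8 = 2.026

FS = 2.03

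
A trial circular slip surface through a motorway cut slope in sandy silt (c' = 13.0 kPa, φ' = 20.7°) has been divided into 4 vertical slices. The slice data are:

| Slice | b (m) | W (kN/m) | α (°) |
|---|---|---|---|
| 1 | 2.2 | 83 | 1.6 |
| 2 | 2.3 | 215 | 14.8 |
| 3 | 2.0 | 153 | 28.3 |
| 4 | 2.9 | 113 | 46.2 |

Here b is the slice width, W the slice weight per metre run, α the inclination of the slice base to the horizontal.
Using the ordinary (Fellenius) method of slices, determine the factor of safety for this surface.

FS = 1.58

Ordinary method of slices: FS = Σ[c'·Δl_i + (W_i cosα_i)·tanφ'] / Σ W_i sinα_i, with Δl_i = b_i / cosα_i.
Slice 1: Δl = 2.2/cos1.6° = 2.201 m; N'_1 = 83·cos1.6° = 83.0; c'Δl = 28.61; W sinα = 2.3
Slice 2: Δl = 2.3/cos14.8° = 2.379 m; N'_2 = 215·cos14.8° = 207.9; c'Δl = 30.93; W sinα = 54.9
Slice 3: Δl = 2.0/cos28.3° = 2.271 m; N'_3 = 153·cos28.3° = 134.7; c'Δl = 29.53; W sinα = 72.5
Slice 4: Δl = 2.9/cos46.2° = 4.190 m; N'_4 = 113·cos46.2° = 78.2; c'Δl = 54.47; W sinα = 81.6
Σc'Δl = 143.5 kN/m; ΣN' = 503.8 kN/m; ΣW sinα = 211.3 kN/m
Resisting = 143.5 + 503.8·tan20.7° = 143.5 + 190.4 = 333.9 kN/m
FS = 333.9 / 211.3 = 1.580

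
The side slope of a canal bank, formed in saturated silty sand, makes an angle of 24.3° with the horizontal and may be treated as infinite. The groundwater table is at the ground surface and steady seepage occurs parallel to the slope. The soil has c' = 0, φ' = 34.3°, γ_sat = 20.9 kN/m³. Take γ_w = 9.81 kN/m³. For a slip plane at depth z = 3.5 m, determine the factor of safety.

FS = 0.80

With seepage parallel to the slope and the water table at the surface, the effective normal stress on the slip plane uses the buoyant unit weight γ' = γ_sat − γ_w while the driving shear stress uses γ_sat:
FS = [c' + γ' z cos²β tanφ'] / [γ_sat z sinβ cosβ]
(For c' = 0 this reduces to FS = (γ'/γ_sat)·tanφ'/tanβ.)
γ' = 20.9 − 9.81 = 11.09 kN/m³
Numerator = 0.0 + 11.09·3.5·cos²24.3°·tan34.3° = 0.0 + 11.09·3.5·0.8307·0.6822 = 21.994 kPa
Denominator = 20.9·3.5·sin24.3°·cos24.3° = 20.9·3.5·0.4115·0.9114 = 27.435 kPa
FS = 21.994 / 27.435 = 0.802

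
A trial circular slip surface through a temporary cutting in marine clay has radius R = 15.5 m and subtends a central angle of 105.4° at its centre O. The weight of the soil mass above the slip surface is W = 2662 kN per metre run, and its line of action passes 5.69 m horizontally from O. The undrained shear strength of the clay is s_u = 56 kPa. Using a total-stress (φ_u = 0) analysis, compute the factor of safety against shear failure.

FS = 1.63

Taking moments about the centre O, the resisting moment is provided by the undrained shear strength acting along the arc:
Arc length L_a = R·θ = 15.5·(105.4°·π/180) = 15.5·1.8396 = 28.51 m
M_R = s_u·L_a·R = 56·28.51·15.5 = 24749.7 kN·m/m
M_D = W·d = 2662·5.69 = 15146.8 kN·m/m
FS = M_R / M_D = 24749.7 / 15146.8 = 1.634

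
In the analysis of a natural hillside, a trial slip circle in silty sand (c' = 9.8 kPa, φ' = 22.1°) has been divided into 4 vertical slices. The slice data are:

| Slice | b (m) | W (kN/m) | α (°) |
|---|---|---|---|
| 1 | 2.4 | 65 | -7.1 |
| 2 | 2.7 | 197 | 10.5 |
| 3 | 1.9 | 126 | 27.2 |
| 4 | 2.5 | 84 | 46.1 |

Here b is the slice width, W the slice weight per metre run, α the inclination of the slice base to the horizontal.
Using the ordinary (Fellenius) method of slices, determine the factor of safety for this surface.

Ordinary method of slices: FS = Σ[c'·Δl_i + (W_i cosα_i)·tanφ'] / Σ W_i sinα_i, with Δl_i = b_i / cosα_i.
Slice 1: Δl = 2.4/cos(-7.1°) = 2.419 m; N'_1 = 65·cos(-7.1°) = 64.5; c'Δl = 23.70; W sinα = -8.0
Slice 2: Δl = 2.7/cos10.5° = 2.746 m; N'_2 = 197·cos10.5° = 193.7; c'Δl = 26.91; W sinα = 35.9
Slice 3: Δl = 1.9/cos27.2° = 2.136 m; N'_3 = 126·cos27.2° = 112.1; c'Δl = 20.94; W sinα = 57.6
Slice 4: Δl = 2.5/cos46.1° = 3.605 m; N'_4 = 84·cos46.1° = 58.2; c'Δl = 35.33; W sinα = 60.5
Σc'Δl = 106.9 kN/m; ΣN' = 428.5 kN/m; ΣW sinα = 146.0 kN/m
Resisting = 106.9 + 428.5·tan22.1° = 106.9 + 174.0 = 280.9 kN/m
FS = 280.9 / 146.0 = 1.924

FS = 1.92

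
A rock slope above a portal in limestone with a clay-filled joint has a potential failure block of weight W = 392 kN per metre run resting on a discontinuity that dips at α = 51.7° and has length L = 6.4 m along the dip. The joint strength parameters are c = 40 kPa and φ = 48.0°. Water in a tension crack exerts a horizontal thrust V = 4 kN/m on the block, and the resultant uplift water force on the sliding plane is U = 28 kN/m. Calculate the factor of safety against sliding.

FS = 1.58

Resolving the block weight along and normal to the plane and applying the Mohr–Coulomb strength on the joint:
N' = W cosα − U − V sinα = 392·cos51.7° − 28 − 4·sin51.7° = 211.8 kN/m
Driving force T = W sinα + V cosα = 392·sin51.7° + 4·cos51.7° = 310.1 kN/m
Resisting force R = c·L + N'·tanφ = 40·6.4 + 211.8·tan48.0° = 256.0 + 235.2 = 491.2 kN/m
FS = R / T = 491.2 / 310.1 = 1.584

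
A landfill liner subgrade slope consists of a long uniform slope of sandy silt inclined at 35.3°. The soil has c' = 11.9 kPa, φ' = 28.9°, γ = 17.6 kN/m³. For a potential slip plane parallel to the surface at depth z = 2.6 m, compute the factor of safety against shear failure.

FS = 1.33

For an infinite slope with a slip plane parallel to the surface (no pore pressure): FS = [c' + γz cos²β tanφ'] / [γz sinβ cosβ].
γz = 17.6·2.6 = 45.76 kN/m²
Numerator = 11.9 + 45.76·cos²35.3°·tan28.9° = 11.9 + 45.76·0.6661·0.5520 = 28.726 kPa
Denominator = 45.76·sin35.3°·cos35.3° = 45.76·0.5779·0.8161 = 21.581 kPa
FS = 28.726 / 21.581 = 1.331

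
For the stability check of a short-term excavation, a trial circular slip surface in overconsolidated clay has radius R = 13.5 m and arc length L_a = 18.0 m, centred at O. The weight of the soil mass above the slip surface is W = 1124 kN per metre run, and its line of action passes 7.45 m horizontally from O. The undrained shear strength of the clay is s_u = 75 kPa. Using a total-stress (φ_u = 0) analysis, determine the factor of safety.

FS = 2.18

Taking moments about the centre O, the resisting moment is provided by the undrained shear strength acting along the arc:
M_R = s_u·L_a·R = 75·18.00·13.5 = 18225.0 kN·m/m
M_D = W·d = 1124·7.45 = 8373.8 kN·m/m
FS = M_R / M_D = 18225.0 / 8373.8 = 2.176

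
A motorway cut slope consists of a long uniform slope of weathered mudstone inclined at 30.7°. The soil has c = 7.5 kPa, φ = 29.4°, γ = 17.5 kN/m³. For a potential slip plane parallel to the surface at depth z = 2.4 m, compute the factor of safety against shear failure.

For an infinite slope with a slip plane parallel to the surface (no pore pressure): FS = [c + γz cos²β tanφ] / [γz sinβ cosβ].
γz = 17.5·2.4 = 42.00 kN/m²
Numerator = 7.5 + 42.00·cos²30.7°·tan29.4° = 7.5 + 42.00·0.7393·0.5635 = 24.997 kPa
Denominator = 42.00·sin30.7°·cos30.7° = 42.00·0.5105·0.8599 = 18.438 kPa
FS = 24.997 / 18.438 = 1.356

FS = 1.36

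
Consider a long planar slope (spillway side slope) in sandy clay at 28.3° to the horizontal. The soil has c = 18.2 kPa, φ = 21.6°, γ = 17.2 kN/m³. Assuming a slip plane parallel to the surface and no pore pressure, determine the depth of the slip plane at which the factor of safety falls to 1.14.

z = 6.26 m

Setting FS = 1.14 in FS = [c + γz cos²β tanφ] / [γz sinβ cosβ] and solving for z:
z = c / [γ cosβ (FS·sinβ − cosβ·tanφ)]
  = 18.2 / [17.2·cos28.3°·(1.14·sin28.3° − cos28.3°·tan21.6°)]
  = 18.2 / [17.2·0.8805·(1.14·0.4741 − 0.8805·0.3959)]
  = 18.2 / 2.9055 = 6.264 m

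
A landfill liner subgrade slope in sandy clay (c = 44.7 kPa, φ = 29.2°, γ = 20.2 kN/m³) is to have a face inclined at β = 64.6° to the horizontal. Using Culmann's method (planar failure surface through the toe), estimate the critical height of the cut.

Culmann's analysis gives the critical failure plane at α_cr = (β + φ)/2 = (64.6 + 29.2)/2 = 46.9°, and the critical height
H_c = (4c/γ) · sinβ cosφ / [1 − cos(β − φ)]
    = (4·44.7/20.2) · sin64.6°·cos29.2° / [1 − cos(35.4°)]
    = 8.851 · 0.9033·0.8729 / [1 − 0.8151]
    = 8.851 · 0.7885 / 0.1849
    = 37.75 m

H_c = 37.75 m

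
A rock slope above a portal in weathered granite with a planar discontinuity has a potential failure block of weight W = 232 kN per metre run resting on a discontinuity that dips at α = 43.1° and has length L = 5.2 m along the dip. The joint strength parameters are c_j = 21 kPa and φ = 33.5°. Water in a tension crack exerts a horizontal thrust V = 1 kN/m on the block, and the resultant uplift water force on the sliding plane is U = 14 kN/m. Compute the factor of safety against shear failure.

FS = 1.33

Resolving the block weight along and normal to the plane and applying the Mohr–Coulomb strength on the joint:
N' = W cosα − U − V sinα = 232·cos43.1° − 14 − 1·sin43.1° = 154.7 kN/m
Driving force T = W sinα + V cosα = 232·sin43.1° + 1·cos43.1° = 159.2 kN/m
Resisting force R = c_j·L + N'·tanφ = 21·5.2 + 154.7·tan33.5° = 109.2 + 102.4 = 211.6 kN/m
FS = R / T = 211.6 / 159.2 = 1.329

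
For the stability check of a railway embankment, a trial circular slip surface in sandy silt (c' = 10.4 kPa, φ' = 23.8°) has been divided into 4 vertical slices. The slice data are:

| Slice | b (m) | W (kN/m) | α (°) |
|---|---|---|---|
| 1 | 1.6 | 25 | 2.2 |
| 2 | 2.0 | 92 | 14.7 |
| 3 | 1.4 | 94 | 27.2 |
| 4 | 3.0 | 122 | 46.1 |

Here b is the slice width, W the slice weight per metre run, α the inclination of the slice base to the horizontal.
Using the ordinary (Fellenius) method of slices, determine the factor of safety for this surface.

FS = 1.44

Ordinary method of slices: FS = Σ[c'·Δl_i + (W_i cosα_i)·tanφ'] / Σ W_i sinα_i, with Δl_i = b_i / cosα_i.
Slice 1: Δl = 1.6/cos2.2° = 1.601 m; N'_1 = 25·cos2.2° = 25.0; c'Δl = 16.65; W sinα = 1.0
Slice 2: Δl = 2.0/cos14.7° = 2.068 m; N'_2 = 92·cos14.7° = 89.0; c'Δl = 21.50; W sinα = 23.3
Slice 3: Δl = 1.4/cos27.2° = 1.574 m; N'_3 = 94·cos27.2° = 83.6; c'Δl = 16.37; W sinα = 43.0
Slice 4: Δl = 3.0/cos46.1° = 4.326 m; N'_4 = 122·cos46.1° = 84.6; c'Δl = 45.00; W sinα = 87.9
Σc'Δl = 99.5 kN/m; ΣN' = 282.2 kN/m; ΣW sinα = 155.2 kN/m
Resisting = 99.5 + 282.2·tan23.8° = 99.5 + 124.5 = 224.0 kN/m
FS = 224.0 / 155.2 = 1.443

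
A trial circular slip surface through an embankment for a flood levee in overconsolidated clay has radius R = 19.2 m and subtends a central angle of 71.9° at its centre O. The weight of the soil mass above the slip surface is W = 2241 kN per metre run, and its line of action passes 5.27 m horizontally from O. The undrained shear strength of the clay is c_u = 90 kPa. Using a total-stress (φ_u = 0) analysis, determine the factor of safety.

Taking moments about the centre O, the resisting moment is provided by the undrained shear strength acting along the arc:
Arc length L_a = R·θ = 19.2·(71.9°·π/180) = 19.2·1.2549 = 24.09 m
M_R = c_u·L_a·R = 90·24.09·19.2 = 41634.3 kN·m/m
M_D = W·d = 2241·5.27 = 11810.1 kN·m/m
FS = M_R / M_D = 41634.3 / 11810.1 = 3.525

FS = 3.53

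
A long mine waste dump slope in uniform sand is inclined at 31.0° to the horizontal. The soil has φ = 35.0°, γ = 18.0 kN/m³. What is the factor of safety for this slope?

FS = 1.17

For a dry cohesionless infinite slope the factor of safety is FS = tanφ / tanβ.
FS = tan35.0° / tan31.0° = 0.7002 / 0.6009 = 1.165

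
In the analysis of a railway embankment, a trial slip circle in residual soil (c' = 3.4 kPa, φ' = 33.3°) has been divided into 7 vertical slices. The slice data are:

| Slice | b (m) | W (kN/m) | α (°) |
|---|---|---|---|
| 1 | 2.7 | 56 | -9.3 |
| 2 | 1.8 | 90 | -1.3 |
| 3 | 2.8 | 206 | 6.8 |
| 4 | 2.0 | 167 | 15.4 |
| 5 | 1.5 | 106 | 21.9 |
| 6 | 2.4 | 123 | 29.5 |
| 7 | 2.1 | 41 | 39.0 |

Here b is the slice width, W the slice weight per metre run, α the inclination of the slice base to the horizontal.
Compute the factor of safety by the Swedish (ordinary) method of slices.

FS = 2.98

Ordinary method of slices: FS = Σ[c'·Δl_i + (W_i cosα_i)·tanφ'] / Σ W_i sinα_i, with Δl_i = b_i / cosα_i.
Slice 1: Δl = 2.7/cos(-9.3°) = 2.736 m; N'_1 = 56·cos(-9.3°) = 55.3; c'Δl = 9.30; W sinα = -9.0
Slice 2: Δl = 1.8/cos(-1.3°) = 1.800 m; N'_2 = 90·cos(-1.3°) = 90.0; c'Δl = 6.12; W sinα = -2.0
Slice 3: Δl = 2.8/cos6.8° = 2.820 m; N'_3 = 206·cos6.8° = 204.6; c'Δl = 9.59; W sinα = 24.4
Slice 4: Δl = 2.0/cos15.4° = 2.074 m; N'_4 = 167·cos15.4° = 161.0; c'Δl = 7.05; W sinα = 44.3
Slice 5: Δl = 1.5/cos21.9° = 1.617 m; N'_5 = 106·cos21.9° = 98.4; c'Δl = 5.50; W sinα = 39.5
Slice 6: Δl = 2.4/cos29.5° = 2.757 m; N'_6 = 123·cos29.5° = 107.1; c'Δl = 9.38; W sinα = 60.6
Slice 7: Δl = 2.1/cos39.0° = 2.702 m; N'_7 = 41·cos39.0° = 31.9; c'Δl = 9.19; W sinα = 25.8
Σc'Δl = 56.1 kN/m; ΣN' = 748.1 kN/m; ΣW sinα = 183.6 kN/m
Resisting = 56.1 + 748.1·tan33.3° = 56.1 + 491.4 = 547.5 kN/m
FS = 547.5 / 183.6 = 2.983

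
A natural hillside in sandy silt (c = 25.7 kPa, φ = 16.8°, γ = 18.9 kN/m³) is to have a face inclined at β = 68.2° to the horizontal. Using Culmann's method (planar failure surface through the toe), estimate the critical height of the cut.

Culmann's analysis gives the critical failure plane at α_cr = (β + φ)/2 = (68.2 + 16.8)/2 = 42.5°, and the critical height
H_c = (4c/γ) · sinβ cosφ / [1 − cos(β − φ)]
    = (4·25.7/18.9) · sin68.2°·cos16.8° / [1 − cos(51.4°)]
    = 5.439 · 0.9285·0.9573 / [1 − 0.6239]
    = 5.439 · 0.8889 / 0.3761
    = 12.85 m

H_c = 12.85 m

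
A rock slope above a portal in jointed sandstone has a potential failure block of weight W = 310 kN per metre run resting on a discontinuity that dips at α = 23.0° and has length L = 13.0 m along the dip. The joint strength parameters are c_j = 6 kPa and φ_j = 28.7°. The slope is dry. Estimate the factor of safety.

FS = 1.93

Resolving the block weight along and normal to the plane and applying the Mohr–Coulomb strength on the joint:
N' = W cosα = 310·cos23.0° = 285.4 kN/m
Driving force T = W sinα = 310·sin23.0° = 121.1 kN/m
Resisting force R = c_j·L + N'·tanφ_j = 6·13.0 + 285.4·tan28.7° = 78.0 + 156.2 = 234.2 kN/m
FS = R / T = 234.2 / 121.1 = 1.934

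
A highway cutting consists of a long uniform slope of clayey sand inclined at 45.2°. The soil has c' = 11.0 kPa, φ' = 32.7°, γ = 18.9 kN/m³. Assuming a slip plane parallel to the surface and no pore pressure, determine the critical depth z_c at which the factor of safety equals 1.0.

Setting FS = 1.00 in FS = [c' + γz cos²β tanφ'] / [γz sinβ cosβ] and solving for z:
z = c' / [γ cosβ (FS·sinβ − cosβ·tanφ')]
  = 11.0 / [18.9·cos45.2°·(1.00·sin45.2° − cos45.2°·tan32.7°)]
  = 11.0 / [18.9·0.7046·(1.00·0.7096 − 0.7046·0.6420)]
  = 11.0 / 3.4253 = 3.211 m

z_c = 3.21 m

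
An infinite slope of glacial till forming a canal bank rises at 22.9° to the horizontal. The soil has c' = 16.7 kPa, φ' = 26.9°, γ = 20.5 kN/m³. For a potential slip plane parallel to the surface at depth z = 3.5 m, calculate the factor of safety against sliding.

For an infinite slope with a slip plane parallel to the surface (no pore pressure): FS = [c' + γz cos²β tanφ'] / [γz sinβ cosβ].
γz = 20.5·3.5 = 71.75 kN/m²
Numerator = 16.7 + 71.75·cos²22.9°·tan26.9° = 16.7 + 71.75·0.8486·0.5073 = 47.589 kPa
Denominator = 71.75·sin22.9°·cos22.9° = 71.75·0.3891·0.9212 = 25.719 kPa
FS = 47.589 / 25.719 = 1.850

FS = 1.85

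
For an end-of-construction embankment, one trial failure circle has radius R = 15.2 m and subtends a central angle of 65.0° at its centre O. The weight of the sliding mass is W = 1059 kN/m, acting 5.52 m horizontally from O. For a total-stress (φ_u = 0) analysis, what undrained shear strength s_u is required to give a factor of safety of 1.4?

FS = s_u·L_a·R / (W·d), so s_u = FS·W·d / (L_a·R).
Arc length L_a = R·θ = 15.2·(65.0°·π/180) = 15.2·1.1345 = 17.24 m
s_u = 1.4·1059·5.52 / (17.24·15.2) = 8184.0 / 262.11 = 31.22 kPa

s_u = 31.2 kPa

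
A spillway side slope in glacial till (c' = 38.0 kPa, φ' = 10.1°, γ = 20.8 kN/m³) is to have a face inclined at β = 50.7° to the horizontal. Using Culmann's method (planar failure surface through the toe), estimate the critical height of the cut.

Culmann's analysis gives the critical failure plane at α_cr = (β + φ')/2 = (50.7 + 10.1)/2 = 30.4°, and the critical height
H_c = (4c'/γ) · sinβ cosφ' / [1 − cos(β − φ')]
    = (4·38.0/20.8) · sin50.7°·cos10.1° / [1 − cos(40.6°)]
    = 7.308 · 0.7738·0.9845 / [1 − 0.7593]
    = 7.308 · 0.7618 / 0.2407
    = 23.13 m

H_c = 23.13 m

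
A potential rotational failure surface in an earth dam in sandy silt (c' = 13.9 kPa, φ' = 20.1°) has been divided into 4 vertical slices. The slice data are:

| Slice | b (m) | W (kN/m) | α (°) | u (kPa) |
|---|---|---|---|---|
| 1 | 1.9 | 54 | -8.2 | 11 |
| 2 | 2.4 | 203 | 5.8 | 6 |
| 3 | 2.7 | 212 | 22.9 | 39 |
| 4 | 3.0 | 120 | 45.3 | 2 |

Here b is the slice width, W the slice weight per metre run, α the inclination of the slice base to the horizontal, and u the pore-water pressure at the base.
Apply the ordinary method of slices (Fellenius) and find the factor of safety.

FS = 1.65

Ordinary method of slices: FS = Σ[c'·Δl_i + (W_i cosα_i − u_i·Δl_i)·tanφ'] / Σ W_i sinα_i, with Δl_i = b_i / cosα_i.
Slice 1: Δl = 1.9/cos(-8.2°) = 1.920 m; N'_1 = 54·cos(-8.2°) − 11·1.920 = 32.3; c'Δl = 26.68; W sinα = -7.7
Slice 2: Δl = 2.4/cos5.8° = 2.412 m; N'_2 = 203·cos5.8° − 6·2.412 = 187.5; c'Δl = 33.53; W sinα = 20.5
Slice 3: Δl = 2.7/cos22.9° = 2.931 m; N'_3 = 212·cos22.9° − 39·2.931 = 81.0; c'Δl = 40.74; W sinα = 82.5
Slice 4: Δl = 3.0/cos45.3° = 4.265 m; N'_4 = 120·cos45.3° − 2·4.265 = 75.9; c'Δl = 59.28; W sinα = 85.3
Σc'Δl = 160.2 kN/m; ΣN' = 376.7 kN/m; ΣW sinα = 180.6 kN/m
Resisting = 160.2 + 376.7·tan20.1° = 160.2 + 137.8 = 298.1 kN/m
FS = 298.1 / 180.6 = 1.650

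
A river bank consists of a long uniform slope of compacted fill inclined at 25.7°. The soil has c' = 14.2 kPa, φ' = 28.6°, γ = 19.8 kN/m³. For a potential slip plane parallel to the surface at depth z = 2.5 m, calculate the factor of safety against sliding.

For an infinite slope with a slip plane parallel to the surface (no pore pressure): FS = [c' + γz cos²β tanφ'] / [γz sinβ cosβ].
γz = 19.8·2.5 = 49.50 kN/m²
Numerator = 14.2 + 49.50·cos²25.7°·tan28.6° = 14.2 + 49.50·0.8119·0.5452 = 36.113 kPa
Denominator = 49.50·sin25.7°·cos25.7° = 49.50·0.4337·0.9011 = 19.343 kPa
FS = 36.113 / 19.343 = 1.867

FS = 1.87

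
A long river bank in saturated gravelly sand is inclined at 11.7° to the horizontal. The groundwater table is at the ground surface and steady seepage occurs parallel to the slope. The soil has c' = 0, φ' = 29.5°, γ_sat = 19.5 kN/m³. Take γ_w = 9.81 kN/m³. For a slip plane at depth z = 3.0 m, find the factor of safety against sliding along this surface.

With seepage parallel to the slope and the water table at the surface, the effective normal stress on the slip plane uses the buoyant unit weight γ' = γ_sat − γ_w while the driving shear stress uses γ_sat:
FS = [c' + γ' z cos²β tanφ'] / [γ_sat z sinβ cosβ]
(For c' = 0 this reduces to FS = (γ'/γ_sat)·tanφ'/tanβ.)
γ' = 19.5 − 9.81 = 9.69 kN/m³
Numerator = 0.0 + 9.69·3.0·cos²11.7°·tan29.5° = 0.0 + 9.69·3.0·0.9589·0.5658 = 15.771 kPa
Denominator = 19.5·3.0·sin11.7°·cos11.7° = 19.5·3.0·0.2028·0.9792 = 11.617 kPa
FS = 15.771 / 11.617 = 1.358

FS = 1.36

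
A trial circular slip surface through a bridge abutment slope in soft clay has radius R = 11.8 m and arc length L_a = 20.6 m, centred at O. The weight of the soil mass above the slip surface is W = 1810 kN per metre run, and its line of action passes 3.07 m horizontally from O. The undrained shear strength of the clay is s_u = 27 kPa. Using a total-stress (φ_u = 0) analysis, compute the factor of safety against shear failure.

Taking moments about the centre O, the resisting moment is provided by the undrained shear strength acting along the arc:
M_R = s_u·L_a·R = 27·20.60·11.8 = 6563.2 kN·m/m
M_D = W·d = 1810·3.07 = 5556.7 kN·m/m
FS = M_R / M_D = 6563.2 / 5556.7 = 1.181

FS = 1.18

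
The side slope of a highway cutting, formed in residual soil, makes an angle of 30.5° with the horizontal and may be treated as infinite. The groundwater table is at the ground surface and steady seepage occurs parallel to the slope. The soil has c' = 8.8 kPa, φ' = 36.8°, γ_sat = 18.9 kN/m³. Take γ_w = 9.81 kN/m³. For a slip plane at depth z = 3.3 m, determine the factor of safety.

FS = 0.93

With seepage parallel to the slope and the water table at the surface, the effective normal stress on the slip plane uses the buoyant unit weight γ' = γ_sat − γ_w while the driving shear stress uses γ_sat:
FS = [c' + γ' z cos²β tanφ'] / [γ_sat z sinβ cosβ]
γ' = 18.9 − 9.81 = 9.09 kN/m³
Numerator = 8.8 + 9.09·3.3·cos²30.5°·tan36.8° = 8.8 + 9.09·3.3·0.7424·0.7481 = 25.460 kPa
Denominator = 18.9·3.3·sin30.5°·cos30.5° = 18.9·3.3·0.5075·0.8616 = 27.275 kPa
FS = 25.460 / 27.275 = 0.933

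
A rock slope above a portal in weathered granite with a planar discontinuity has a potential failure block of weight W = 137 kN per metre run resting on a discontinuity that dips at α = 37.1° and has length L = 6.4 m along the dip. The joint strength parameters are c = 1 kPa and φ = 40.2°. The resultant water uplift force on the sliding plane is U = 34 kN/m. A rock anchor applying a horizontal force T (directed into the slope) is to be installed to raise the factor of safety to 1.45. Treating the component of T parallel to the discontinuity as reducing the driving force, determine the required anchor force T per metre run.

Resolving forces along and normal to the sliding plane, with the horizontal anchor force T adding T·sinα to the effective normal force and T·cosα acting up the plane against the driving force:
FS = [cL + (W cosα − U + T sinα) tanφ] / [W sinα − T cosα]
Without the anchor: N' = 75.3 kN/m, driving T_d = 82.6 kN/m, resisting R = 1·6.4 + 75.3·tan40.2° = 70.0 kN/m, FS = 0.85.
Setting FS = 1.45 and solving for T:
1.45·(82.6 − T cos37.1°) = 70.0 + T sin37.1°·tan40.2°
T·(sin37.1°·tan40.2° + 1.45·cos37.1°) = 1.45·82.6 − 70.0
T·(0.6032·0.8451 + 1.45·0.7976) = 119.8 − 70.0 = 49.8
T·1.6662 = 49.8
T = 29.9 kN/m

T = 30 kN/m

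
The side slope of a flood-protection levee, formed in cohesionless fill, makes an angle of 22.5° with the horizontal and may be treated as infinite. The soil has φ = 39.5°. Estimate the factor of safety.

For a dry cohesionless infinite slope the factor of safety is FS = tanφ / tanβ.
FS = tan39.5° / tan22.5° = 0.8243 / 0.4142 = 1.990

FS = 1.99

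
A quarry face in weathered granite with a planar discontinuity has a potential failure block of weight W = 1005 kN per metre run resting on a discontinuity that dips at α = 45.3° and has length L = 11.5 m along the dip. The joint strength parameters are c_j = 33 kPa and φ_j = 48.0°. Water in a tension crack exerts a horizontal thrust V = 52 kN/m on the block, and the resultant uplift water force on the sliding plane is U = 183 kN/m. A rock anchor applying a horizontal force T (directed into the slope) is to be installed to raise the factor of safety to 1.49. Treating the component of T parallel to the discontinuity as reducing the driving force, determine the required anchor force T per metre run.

T = 108 kN/m

Resolving forces along and normal to the sliding plane, with the horizontal anchor force T adding T·sinα to the effective normal force and T·cosα acting up the plane against the driving force:
FS = [c_jL + (W cosα − U − V sinα + T sinα) tanφ_j] / [W sinα + V cosα − T cosα]
Without the anchor: N' = 487.0 kN/m, driving T_d = 750.9 kN/m, resisting R = 33·11.5 + 487.0·tan48.0° = 920.3 kN/m, FS = 1.23.
Setting FS = 1.49 and solving for T:
1.49·(750.9 − T cos45.3°) = 920.3 + T sin45.3°·tan48.0°
T·(sin45.3°·tan48.0° + 1.49·cos45.3°) = 1.49·750.9 − 920.3
T·(0.7108·1.1106 + 1.49·0.7034) = 1118.9 − 920.3 = 198.6
T·1.8375 = 198.6
T = 108.1 kN/m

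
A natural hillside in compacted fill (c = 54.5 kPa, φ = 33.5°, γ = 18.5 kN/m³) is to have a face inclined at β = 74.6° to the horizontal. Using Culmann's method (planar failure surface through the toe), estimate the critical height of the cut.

Culmann's analysis gives the critical failure plane at α_cr = (β + φ)/2 = (74.6 + 33.5)/2 = 54.0°, and the critical height
H_c = (4c/γ) · sinβ cosφ / [1 − cos(β − φ)]
    = (4·54.5/18.5) · sin74.6°·cos33.5° / [1 − cos(41.1°)]
    = 11.784 · 0.9641·0.8339 / [1 − 0.7536]
    = 11.784 · 0.8039 / 0.2464
    = 38.44 m

H_c = 38.44 m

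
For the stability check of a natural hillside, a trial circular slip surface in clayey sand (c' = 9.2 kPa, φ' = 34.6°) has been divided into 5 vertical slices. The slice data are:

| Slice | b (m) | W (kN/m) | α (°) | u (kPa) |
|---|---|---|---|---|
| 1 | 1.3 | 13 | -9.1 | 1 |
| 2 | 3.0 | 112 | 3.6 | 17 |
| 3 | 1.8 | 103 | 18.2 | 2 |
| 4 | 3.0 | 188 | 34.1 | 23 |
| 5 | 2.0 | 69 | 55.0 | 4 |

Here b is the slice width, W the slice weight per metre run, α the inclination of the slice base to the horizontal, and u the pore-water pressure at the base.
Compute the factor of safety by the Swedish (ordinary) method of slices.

Ordinary method of slices: FS = Σ[c'·Δl_i + (W_i cosα_i − u_i·Δl_i)·tanφ'] / Σ W_i sinα_i, with Δl_i = b_i / cosα_i.
Slice 1: Δl = 1.3/cos(-9.1°) = 1.317 m; N'_1 = 13·cos(-9.1°) − 1·1.317 = 11.5; c'Δl = 12.11; W sinα = -2.1
Slice 2: Δl = 3.0/cos3.6° = 3.006 m; N'_2 = 112·cos3.6° − 17·3.006 = 60.7; c'Δl = 27.65; W sinα = 7.0
Slice 3: Δl = 1.8/cos18.2° = 1.895 m; N'_3 = 103·cos18.2° − 2·1.895 = 94.1; c'Δl = 17.43; W sinα = 32.2
Slice 4: Δl = 3.0/cos34.1° = 3.623 m; N'_4 = 188·cos34.1° − 23·3.623 = 72.3; c'Δl = 33.33; W sinα = 105.4
Slice 5: Δl = 2.0/cos55.0° = 3.487 m; N'_5 = 69·cos55.0° − 4·3.487 = 25.6; c'Δl = 32.08; W sinα = 56.5
Σc'Δl = 122.6 kN/m; ΣN' = 264.2 kN/m; ΣW sinα = 199.1 kN/m
Resisting = 122.6 + 264.2·tan34.6° = 122.6 + 182.3 = 304.9 kN/m
FS = 304.9 / 199.1 = 1.532

FS = 1.53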